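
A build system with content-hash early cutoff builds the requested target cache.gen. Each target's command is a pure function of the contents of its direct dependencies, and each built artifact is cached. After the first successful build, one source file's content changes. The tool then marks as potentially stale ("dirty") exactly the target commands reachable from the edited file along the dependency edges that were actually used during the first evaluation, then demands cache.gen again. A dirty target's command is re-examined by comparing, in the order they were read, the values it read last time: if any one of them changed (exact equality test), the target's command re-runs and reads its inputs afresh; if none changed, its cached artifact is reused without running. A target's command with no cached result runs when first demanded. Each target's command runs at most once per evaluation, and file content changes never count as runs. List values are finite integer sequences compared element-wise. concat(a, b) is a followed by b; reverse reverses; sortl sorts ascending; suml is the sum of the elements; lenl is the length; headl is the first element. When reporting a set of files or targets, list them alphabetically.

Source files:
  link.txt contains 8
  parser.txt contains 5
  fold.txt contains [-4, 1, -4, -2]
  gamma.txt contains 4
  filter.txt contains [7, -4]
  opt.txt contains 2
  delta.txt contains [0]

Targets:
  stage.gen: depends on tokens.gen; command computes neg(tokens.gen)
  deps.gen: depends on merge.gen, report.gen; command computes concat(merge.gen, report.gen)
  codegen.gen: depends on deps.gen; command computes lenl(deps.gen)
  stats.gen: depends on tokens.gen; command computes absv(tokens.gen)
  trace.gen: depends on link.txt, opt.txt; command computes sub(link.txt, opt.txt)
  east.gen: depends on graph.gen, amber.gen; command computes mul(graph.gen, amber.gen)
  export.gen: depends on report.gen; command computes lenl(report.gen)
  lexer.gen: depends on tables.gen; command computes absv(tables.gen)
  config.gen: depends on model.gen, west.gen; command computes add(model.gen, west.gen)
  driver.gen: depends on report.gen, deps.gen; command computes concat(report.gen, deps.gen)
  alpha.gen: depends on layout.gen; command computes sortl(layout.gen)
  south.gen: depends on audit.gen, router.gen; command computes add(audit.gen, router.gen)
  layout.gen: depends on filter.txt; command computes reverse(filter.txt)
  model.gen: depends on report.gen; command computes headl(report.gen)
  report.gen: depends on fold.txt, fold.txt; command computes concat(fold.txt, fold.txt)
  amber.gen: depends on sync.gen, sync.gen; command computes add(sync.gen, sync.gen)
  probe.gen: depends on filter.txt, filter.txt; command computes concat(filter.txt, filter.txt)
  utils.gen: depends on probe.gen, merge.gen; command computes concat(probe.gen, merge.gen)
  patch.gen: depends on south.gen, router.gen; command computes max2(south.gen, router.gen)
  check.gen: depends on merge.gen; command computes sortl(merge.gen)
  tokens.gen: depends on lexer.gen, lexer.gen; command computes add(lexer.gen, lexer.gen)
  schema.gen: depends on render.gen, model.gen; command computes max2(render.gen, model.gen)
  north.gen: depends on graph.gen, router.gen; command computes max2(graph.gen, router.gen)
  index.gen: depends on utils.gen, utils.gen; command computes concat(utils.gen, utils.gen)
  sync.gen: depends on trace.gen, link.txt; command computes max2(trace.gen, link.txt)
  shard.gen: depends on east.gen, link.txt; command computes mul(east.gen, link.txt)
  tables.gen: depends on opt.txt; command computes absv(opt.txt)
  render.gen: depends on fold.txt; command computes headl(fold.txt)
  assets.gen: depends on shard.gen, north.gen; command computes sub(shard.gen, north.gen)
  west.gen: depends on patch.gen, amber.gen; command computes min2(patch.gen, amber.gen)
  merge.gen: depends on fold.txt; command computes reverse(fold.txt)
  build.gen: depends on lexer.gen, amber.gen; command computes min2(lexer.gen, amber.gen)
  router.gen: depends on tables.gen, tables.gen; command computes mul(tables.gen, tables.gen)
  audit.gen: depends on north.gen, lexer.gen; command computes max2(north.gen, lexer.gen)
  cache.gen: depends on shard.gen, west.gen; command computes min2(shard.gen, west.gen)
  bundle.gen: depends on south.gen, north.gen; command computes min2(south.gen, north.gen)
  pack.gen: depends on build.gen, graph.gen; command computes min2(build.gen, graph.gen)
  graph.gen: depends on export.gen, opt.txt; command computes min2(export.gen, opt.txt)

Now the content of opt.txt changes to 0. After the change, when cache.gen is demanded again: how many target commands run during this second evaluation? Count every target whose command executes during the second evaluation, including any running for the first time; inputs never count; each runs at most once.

Target commands that run: audit.gen, cache.gen, east.gen, graph.gen, lexer.gen, north.gen, patch.gen, router.gen, shard.gen, south.gen, sync.gen, tables.gen, trace.gen, west.gen — 14 in total.
Key observation: the cutoff stops propagation at amber.gen — its inputs' values are unchanged, so it reuses its cache.

First evaluation (everything demanded from the output):
  report.gen = concat([-4, 1, -4, -2], [-4, 1, -4, -2]) = [-4, 1, -4, -2, -4, 1, -4, -2]
  export.gen = lenl([-4, 1, -4, -2, -4, 1, -4, -2]) = 8
  graph.gen = min2(8, 2) = 2
  tables.gen = absv(2) = 2
  lexer.gen = absv(2) = 2
  router.gen = mul(2, 2) = 4
  north.gen = max2(2, 4) = 4
  audit.gen = max2(4, 2) = 4
  south.gen = add(4, 4) = 8
  patch.gen = max2(8, 4) = 8
  trace.gen = sub(8, 2) = 6
  sync.gen = max2(6, 8) = 8
  amber.gen = add(8, 8) = 16
  east.gen = mul(2, 16) = 32
  shard.gen = mul(32, 8) = 256
  west.gen = min2(8, 16) = 8
  cache.gen = min2(256, 8) = 8

Propagation after the edit:
  graph.gen: runs — opt.txt 2->0; result 0.
  tables.gen: runs — opt.txt 2->0; result 0.
  lexer.gen: runs — tables.gen 2->0; result 0.
  router.gen: runs — tables.gen 2->0; tables.gen 2->0; result 0.
  north.gen: runs — graph.gen 2->0; router.gen 4->0; result 0.
  audit.gen: runs — north.gen 4->0; lexer.gen 2->0; result 0.
  south.gen: runs — audit.gen 4->0; router.gen 4->0; result 0.
  patch.gen: runs — south.gen 8->0; router.gen 4->0; result 0.
  trace.gen: runs — opt.txt 2->0; result 8.
  sync.gen: runs — trace.gen 6->8; result 8 (same value as before).
  amber.gen: checked — values it read are unchanged (sync.gen unchanged, sync.gen unchanged); reused cached 16 without running.
  east.gen: runs — graph.gen 2->0; result 0.
  shard.gen: runs — east.gen 32->0; result 0.
  west.gen: runs — patch.gen 8->0; result 0.
  cache.gen: runs — shard.gen 256->0; west.gen 8->0; result 0.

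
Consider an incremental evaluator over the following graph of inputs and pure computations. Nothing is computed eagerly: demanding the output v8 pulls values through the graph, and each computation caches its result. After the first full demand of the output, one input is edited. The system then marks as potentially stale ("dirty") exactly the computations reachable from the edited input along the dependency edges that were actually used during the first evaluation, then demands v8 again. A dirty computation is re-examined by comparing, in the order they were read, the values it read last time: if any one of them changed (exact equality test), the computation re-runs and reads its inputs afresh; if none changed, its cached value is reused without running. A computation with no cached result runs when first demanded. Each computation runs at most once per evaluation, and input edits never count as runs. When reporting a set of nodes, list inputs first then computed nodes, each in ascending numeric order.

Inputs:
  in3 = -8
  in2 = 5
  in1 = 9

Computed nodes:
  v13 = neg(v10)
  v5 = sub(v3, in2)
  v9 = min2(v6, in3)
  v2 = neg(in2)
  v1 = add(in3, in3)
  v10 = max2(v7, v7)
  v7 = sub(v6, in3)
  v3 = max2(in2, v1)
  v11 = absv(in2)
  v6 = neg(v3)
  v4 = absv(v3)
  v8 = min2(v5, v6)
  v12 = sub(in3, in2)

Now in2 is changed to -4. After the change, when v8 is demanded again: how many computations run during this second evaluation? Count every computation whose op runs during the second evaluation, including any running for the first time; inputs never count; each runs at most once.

Run set: v3, v5, v6, v8 (4 run).

Initial pass — values computed on the first demand:
  v1 = add(-8, -8) = -16
  v3 = max2(5, -16) = 5
  v5 = sub(5, 5) = 0
  v6 = neg(5) = -5
  v8 = min2(0, -5) = -5

Second demand — change propagation:
  v3: re-runs because in2 5->-4; new result -4.
  v5: re-runs because v3 5->-4; in2 5->-4; new result 0 (unchanged).
  v6: re-runs because v3 5->-4; new result 4.
  v8: re-runs because v6 -5->4; new result 0.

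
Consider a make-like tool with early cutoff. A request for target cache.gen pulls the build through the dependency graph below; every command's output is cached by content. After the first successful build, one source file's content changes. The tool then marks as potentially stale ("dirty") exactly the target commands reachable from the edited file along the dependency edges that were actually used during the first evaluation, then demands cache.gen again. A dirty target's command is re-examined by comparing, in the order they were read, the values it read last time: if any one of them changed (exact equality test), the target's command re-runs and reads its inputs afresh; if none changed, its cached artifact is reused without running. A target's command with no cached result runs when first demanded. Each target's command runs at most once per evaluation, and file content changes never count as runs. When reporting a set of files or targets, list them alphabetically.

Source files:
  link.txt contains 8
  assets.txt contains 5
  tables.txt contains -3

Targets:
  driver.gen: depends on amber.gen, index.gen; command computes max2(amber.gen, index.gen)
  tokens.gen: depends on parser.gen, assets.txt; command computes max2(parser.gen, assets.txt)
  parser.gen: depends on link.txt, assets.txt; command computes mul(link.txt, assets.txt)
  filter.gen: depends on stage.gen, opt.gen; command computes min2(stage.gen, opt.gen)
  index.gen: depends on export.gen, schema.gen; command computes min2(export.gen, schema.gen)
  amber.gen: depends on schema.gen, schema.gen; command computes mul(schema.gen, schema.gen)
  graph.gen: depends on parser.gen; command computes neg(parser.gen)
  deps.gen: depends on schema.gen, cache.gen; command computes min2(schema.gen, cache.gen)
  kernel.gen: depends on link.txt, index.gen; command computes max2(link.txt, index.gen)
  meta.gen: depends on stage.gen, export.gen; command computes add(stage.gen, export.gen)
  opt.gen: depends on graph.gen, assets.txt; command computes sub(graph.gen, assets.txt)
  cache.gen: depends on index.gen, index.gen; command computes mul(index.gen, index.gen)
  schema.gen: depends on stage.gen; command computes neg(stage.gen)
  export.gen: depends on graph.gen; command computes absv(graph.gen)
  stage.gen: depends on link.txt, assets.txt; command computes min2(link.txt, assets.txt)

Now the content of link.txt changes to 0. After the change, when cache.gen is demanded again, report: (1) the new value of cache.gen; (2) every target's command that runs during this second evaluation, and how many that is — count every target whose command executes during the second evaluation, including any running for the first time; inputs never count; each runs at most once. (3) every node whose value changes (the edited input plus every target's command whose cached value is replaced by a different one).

First demand of the output computes:
  parser.gen = mul(8, 5) = 40
  graph.gen = neg(40) = -40
  export.gen = absv(-40) = 40
  stage.gen = min2(8, 5) = 5
  schema.gen = neg(5) = -5
  index.gen = min2(40, -5) = -5
  cache.gen = mul(-5, -5) = 25

After the edit, cleaning proceeds:
  parser.gen: a read changed (link.txt 8->0) — executes, giving 0.
  graph.gen: a read changed (parser.gen 40->0) — executes, giving 0.
  export.gen: a read changed (graph.gen -40->0) — executes, giving 0.
  stage.gen: a read changed (link.txt 8->0) — executes, giving 0.
  schema.gen: a read changed (stage.gen 5->0) — executes, giving 0.
  index.gen: a read changed (export.gen 40->0; schema.gen -5->0) — executes, giving 0.
  cache.gen: a read changed (index.gen -5->0; index.gen -5->0) — executes, giving 0.

Demanding cache.gen again yields 0.
7 target commands run: cache.gen, export.gen, graph.gen, index.gen, parser.gen, schema.gen, stage.gen.
The nodes whose values change: cache.gen, export.gen, graph.gen, index.gen, link.txt, parser.gen, schema.gen, stage.gen.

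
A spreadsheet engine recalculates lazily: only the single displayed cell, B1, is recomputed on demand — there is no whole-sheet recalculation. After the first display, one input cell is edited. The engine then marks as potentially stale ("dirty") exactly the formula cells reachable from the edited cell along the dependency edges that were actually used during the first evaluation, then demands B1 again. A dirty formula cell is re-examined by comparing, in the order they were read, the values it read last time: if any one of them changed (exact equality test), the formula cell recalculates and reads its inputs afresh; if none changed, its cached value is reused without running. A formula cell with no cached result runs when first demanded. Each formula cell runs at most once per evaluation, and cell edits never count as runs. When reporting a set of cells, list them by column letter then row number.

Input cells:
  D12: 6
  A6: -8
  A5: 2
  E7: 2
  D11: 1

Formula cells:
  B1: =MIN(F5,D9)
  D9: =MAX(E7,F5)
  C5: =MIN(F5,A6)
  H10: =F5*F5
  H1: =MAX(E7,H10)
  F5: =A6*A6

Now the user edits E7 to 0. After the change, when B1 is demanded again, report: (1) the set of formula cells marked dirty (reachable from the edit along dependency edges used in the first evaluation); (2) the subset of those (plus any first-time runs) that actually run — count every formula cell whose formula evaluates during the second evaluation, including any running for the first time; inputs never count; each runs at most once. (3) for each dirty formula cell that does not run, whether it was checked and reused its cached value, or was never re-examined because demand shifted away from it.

Marked dirty: B1, D9.
Formula cells that run: D9 — 1 in total.
Checked but reused from cache: B1.
Key observation: the change is absorbed at D9 — it re-runs but produces the same value, and the output's value is unchanged.

First evaluation (everything demanded from the output):
  F5 = -8 * -8 = 64
  D9 = MAX(2, 64) = 64
  B1 = MIN(64, 64) = 64

Propagation after the edit:
  D9: runs — E7 2->0; result 64 (same value as before).
  B1: checked — values it read are unchanged (F5 unchanged, D9 unchanged); reused cached 64 without running.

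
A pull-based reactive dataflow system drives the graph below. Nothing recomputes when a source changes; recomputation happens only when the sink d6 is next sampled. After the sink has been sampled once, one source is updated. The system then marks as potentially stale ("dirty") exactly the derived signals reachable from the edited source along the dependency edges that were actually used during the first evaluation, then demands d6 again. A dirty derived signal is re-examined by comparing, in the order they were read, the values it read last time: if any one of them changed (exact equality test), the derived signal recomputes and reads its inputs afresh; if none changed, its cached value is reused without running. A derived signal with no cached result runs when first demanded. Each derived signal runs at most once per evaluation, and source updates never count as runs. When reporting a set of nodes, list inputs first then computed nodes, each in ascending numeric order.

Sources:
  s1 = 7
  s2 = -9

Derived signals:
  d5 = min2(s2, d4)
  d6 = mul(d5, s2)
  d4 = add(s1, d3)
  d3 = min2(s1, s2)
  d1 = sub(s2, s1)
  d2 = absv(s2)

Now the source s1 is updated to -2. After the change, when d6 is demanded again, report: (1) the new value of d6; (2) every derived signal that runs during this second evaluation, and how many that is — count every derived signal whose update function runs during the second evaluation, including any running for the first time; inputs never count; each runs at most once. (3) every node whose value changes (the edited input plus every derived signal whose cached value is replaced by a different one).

New value of d6: 99.
Derived signals that run: d3, d4, d5, d6 — 4 in total.
Values that change: s1, d4, d5, d6.

First evaluation (everything demanded from the output):
  d3 = min2(7, -9) = -9
  d4 = add(7, -9) = -2
  d5 = min2(-9, -2) = -9
  d6 = mul(-9, -9) = 81

Propagation after the edit:
  d3: runs — s1 7->-2; result -9 (same value as before).
  d4: runs — s1 7->-2; result -11.
  d5: runs — d4 -2->-11; result -11.
  d6: runs — d5 -9->-11; result 99.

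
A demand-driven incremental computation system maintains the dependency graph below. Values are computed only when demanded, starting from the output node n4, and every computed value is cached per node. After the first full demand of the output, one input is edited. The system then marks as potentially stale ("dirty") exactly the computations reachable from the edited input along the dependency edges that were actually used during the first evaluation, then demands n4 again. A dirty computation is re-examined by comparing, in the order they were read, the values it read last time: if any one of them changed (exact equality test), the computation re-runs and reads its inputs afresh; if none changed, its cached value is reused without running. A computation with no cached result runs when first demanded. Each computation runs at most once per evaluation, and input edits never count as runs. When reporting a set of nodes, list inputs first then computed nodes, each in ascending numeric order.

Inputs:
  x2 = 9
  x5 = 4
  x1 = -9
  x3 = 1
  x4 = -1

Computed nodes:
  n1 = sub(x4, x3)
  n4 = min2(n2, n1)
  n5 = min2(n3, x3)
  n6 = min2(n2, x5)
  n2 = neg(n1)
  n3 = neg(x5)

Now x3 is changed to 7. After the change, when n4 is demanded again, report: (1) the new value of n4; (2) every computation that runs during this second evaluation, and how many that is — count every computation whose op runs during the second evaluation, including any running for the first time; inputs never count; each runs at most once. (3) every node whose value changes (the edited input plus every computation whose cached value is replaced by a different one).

New value of n4: -8.
Computations that run: n1, n2, n4 — 3 in total.
Values that change: x3, n1, n2, n4.

First evaluation (everything demanded from the output):
  n1 = sub(-1, 1) = -2
  n2 = neg(-2) = 2
  n4 = min2(2, -2) = -2

Propagation after the edit:
  n1: runs — x3 1->7; result -8.
  n2: runs — n1 -2->-8; result 8.
  n4: runs — n2 2->8; n1 -2->-8; result -8.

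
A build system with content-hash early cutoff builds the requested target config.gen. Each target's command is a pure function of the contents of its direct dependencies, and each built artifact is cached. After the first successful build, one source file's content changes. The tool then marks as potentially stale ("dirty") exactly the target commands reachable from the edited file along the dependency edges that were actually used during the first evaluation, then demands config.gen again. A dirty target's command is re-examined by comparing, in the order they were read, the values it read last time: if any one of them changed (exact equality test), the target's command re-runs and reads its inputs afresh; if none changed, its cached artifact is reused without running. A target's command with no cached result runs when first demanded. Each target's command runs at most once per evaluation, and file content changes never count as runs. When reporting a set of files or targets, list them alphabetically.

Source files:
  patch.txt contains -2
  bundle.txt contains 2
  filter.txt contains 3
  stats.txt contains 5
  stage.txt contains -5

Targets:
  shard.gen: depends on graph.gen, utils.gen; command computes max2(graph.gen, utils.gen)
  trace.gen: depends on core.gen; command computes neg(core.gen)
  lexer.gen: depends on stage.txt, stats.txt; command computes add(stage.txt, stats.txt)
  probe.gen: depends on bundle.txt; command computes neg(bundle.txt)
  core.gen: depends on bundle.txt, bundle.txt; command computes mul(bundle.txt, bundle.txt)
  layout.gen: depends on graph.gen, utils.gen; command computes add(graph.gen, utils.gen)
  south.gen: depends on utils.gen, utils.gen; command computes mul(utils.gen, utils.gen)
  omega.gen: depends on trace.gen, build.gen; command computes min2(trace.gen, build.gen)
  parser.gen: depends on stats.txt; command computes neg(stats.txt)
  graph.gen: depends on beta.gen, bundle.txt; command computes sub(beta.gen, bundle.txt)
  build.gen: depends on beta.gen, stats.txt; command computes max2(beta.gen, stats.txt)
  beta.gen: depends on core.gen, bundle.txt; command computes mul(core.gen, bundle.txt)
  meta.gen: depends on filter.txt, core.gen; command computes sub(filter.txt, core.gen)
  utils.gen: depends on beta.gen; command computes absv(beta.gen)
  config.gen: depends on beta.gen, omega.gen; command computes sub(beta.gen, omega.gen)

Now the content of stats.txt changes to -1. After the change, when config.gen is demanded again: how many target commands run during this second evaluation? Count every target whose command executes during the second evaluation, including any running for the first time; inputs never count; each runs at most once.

Target commands that run: build.gen — 1 in total.
Key observation: the change is absorbed at build.gen — it re-runs but produces the same value, and the output's value is unchanged.

First evaluation (everything demanded from the output):
  core.gen = mul(2, 2) = 4
  beta.gen = mul(4, 2) = 8
  build.gen = max2(8, 5) = 8
  trace.gen = neg(4) = -4
  omega.gen = min2(-4, 8) = -4
  config.gen = sub(8, -4) = 12

Propagation after the edit:
  build.gen: runs — stats.txt 5->-1; result 8 (same value as before).
  omega.gen: checked — values it read are unchanged (trace.gen unchanged, build.gen unchanged); reused cached -4 without running.
  config.gen: checked — values it read are unchanged (beta.gen unchanged, omega.gen unchanged); reused cached 12 without running.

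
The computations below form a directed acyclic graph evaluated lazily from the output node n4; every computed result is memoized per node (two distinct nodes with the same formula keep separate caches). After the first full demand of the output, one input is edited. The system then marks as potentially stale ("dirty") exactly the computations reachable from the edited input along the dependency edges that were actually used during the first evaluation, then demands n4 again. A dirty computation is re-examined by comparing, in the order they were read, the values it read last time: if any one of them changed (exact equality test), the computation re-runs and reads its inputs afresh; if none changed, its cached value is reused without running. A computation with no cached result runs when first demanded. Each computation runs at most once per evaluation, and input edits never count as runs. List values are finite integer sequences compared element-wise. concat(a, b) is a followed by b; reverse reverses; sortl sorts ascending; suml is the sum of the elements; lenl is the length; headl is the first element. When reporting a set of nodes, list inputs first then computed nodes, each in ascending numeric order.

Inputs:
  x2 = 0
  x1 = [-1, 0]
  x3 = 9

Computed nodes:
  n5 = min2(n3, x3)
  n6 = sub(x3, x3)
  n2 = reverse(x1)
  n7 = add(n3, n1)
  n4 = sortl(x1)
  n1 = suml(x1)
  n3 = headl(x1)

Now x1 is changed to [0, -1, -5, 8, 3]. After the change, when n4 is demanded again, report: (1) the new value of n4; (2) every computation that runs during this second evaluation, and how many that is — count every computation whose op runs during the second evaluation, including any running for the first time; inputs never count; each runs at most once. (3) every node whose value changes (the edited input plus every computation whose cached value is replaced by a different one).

Demanding n4 again yields [-5, -1, 0, 3, 8].
1 computations run: n4.
The nodes whose values change: x1, n4.

First demand of the output computes:
  n4 = sortl([-1, 0]) = [-1, 0]

After the edit, cleaning proceeds:
  n4: a read changed (x1 [-1, 0]->[0, -1, -5, 8, 3]) — executes, giving [-5, -1, 0, 3, 8].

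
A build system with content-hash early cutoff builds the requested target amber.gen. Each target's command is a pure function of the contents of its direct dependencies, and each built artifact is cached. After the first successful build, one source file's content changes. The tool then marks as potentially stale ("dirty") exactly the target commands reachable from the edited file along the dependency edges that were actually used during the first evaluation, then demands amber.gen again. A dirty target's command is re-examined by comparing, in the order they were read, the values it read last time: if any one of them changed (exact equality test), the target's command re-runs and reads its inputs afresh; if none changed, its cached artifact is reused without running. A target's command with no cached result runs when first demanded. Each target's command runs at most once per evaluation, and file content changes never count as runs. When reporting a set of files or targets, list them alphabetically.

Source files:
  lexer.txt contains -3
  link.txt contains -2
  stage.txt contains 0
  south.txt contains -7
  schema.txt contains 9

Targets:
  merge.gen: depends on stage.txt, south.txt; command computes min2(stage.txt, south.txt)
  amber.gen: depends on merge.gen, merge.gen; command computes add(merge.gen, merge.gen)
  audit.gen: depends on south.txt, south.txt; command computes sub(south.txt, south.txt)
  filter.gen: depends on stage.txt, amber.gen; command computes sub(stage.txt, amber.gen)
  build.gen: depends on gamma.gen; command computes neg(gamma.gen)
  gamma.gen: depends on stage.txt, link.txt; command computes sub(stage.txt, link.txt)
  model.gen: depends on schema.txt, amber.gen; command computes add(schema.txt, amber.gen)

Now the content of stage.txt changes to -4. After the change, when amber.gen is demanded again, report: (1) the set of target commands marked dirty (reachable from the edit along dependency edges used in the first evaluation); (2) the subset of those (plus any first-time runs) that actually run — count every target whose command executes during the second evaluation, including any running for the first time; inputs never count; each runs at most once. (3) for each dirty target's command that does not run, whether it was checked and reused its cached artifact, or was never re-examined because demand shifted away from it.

Marked dirty: amber.gen, merge.gen.
Target commands that run: merge.gen — 1 in total.
Checked but reused from cache: amber.gen.
Key observation: the change is absorbed at merge.gen — it re-runs but produces the same value, and the output's value is unchanged.

First evaluation (everything demanded from the output):
  merge.gen = min2(0, -7) = -7
  amber.gen = add(-7, -7) = -14

Propagation after the edit:
  merge.gen: runs — stage.txt 0->-4; result -7 (same value as before).
  amber.gen: checked — values it read are unchanged (merge.gen unchanged, merge.gen unchanged); reused cached -14 without running.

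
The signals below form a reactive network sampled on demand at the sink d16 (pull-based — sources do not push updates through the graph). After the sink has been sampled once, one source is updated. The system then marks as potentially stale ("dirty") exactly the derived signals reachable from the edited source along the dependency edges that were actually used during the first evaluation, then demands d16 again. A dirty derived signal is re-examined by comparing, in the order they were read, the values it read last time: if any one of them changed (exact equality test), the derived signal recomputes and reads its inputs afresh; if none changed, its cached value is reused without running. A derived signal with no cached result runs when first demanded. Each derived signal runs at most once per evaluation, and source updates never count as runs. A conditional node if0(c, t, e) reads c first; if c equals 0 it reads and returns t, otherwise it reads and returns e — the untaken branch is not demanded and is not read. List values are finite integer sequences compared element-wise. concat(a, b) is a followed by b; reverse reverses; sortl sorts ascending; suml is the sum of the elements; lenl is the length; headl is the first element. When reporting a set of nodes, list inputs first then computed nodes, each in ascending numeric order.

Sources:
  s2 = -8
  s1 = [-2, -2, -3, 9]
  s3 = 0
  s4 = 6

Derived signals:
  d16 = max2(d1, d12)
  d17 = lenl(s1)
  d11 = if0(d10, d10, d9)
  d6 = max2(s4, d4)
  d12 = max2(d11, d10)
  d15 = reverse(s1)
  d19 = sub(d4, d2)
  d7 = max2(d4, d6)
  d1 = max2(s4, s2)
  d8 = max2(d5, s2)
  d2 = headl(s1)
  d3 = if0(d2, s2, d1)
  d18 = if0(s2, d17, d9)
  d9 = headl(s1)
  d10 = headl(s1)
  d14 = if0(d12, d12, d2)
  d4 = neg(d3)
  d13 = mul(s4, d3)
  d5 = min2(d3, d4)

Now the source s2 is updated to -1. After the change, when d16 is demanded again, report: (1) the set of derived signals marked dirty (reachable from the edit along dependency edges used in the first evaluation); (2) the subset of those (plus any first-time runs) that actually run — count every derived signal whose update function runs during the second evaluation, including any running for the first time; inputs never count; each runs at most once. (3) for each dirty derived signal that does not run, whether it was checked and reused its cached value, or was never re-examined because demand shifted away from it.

Dirty set: d1, d16.
Run set: d1 (1 run).
Re-examined without running (cache reused): d16.
The important point: d1 recomputes to an identical value, and the output ends up unchanged.

Initial pass — values computed on the first demand:
  d1 = max2(6, -8) = 6
  d9 = headl([-2, -2, -3, 9]) = -2
  d10 = headl([-2, -2, -3, 9]) = -2
  d11 = if0(d10=-2 -> else branch d9) = -2
  d12 = max2(-2, -2) = -2
  d16 = max2(6, -2) = 6

Second demand — change propagation:
  d1: re-runs because s2 -8->-1; new result 6 (unchanged).
  d16: re-examined; everything it read last time is the same (d1 unchanged, d12 unchanged) — cache 6 kept, no run.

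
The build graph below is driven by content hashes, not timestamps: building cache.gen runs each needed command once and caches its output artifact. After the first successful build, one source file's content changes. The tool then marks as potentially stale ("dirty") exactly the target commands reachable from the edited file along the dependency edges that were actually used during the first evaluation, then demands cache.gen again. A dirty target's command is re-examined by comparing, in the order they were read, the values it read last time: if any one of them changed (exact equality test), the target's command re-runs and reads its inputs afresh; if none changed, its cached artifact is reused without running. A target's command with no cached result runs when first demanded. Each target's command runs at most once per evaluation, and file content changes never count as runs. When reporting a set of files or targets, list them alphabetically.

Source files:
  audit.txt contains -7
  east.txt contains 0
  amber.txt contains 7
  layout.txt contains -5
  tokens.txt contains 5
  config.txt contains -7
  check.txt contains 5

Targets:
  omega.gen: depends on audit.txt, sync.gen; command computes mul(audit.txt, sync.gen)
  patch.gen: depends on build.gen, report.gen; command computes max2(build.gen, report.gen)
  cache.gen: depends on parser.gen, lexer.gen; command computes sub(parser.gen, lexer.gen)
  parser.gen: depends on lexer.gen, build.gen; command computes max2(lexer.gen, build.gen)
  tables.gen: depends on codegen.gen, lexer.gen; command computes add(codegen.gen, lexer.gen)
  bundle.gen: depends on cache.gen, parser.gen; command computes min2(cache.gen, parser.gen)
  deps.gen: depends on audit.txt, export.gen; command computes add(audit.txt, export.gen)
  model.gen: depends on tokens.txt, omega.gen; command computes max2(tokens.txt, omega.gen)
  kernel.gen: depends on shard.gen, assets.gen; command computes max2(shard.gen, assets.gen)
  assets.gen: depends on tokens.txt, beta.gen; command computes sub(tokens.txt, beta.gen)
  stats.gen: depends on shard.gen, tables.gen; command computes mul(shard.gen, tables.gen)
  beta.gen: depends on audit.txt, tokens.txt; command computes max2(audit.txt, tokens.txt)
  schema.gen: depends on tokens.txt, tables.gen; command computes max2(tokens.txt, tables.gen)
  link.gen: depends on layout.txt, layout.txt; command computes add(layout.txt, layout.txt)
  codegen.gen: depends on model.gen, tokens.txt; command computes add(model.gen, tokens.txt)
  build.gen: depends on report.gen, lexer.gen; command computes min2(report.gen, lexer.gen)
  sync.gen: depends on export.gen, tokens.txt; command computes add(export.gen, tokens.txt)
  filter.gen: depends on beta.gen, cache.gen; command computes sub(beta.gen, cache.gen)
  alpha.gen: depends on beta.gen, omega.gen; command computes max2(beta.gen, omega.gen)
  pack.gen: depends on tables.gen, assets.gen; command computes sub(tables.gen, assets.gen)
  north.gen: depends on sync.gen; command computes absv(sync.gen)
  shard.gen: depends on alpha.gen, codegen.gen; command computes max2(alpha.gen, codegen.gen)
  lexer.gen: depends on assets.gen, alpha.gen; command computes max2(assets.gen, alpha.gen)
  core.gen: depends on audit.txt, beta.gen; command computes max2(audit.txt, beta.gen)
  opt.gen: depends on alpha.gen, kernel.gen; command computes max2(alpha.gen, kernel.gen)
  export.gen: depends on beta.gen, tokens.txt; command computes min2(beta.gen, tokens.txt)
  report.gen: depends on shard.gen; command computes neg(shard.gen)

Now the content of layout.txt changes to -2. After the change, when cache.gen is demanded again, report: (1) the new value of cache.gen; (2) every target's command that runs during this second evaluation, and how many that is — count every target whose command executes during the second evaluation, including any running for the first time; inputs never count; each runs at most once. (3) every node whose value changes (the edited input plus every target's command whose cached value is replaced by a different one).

cache.gen now evaluates to 0.
Run set: none (0 run).
Changed values: layout.txt.
The important point: nothing the output needs ever reads layout.txt, so the edit is invisible to it.

Initial pass — values computed on the first demand:
  beta.gen = max2(-7, 5) = 5
  assets.gen = sub(5, 5) = 0
  export.gen = min2(5, 5) = 5
  sync.gen = add(5, 5) = 10
  omega.gen = mul(-7, 10) = -70
  alpha.gen = max2(5, -70) = 5
  lexer.gen = max2(0, 5) = 5
  model.gen = max2(5, -70) = 5
  codegen.gen = add(5, 5) = 10
  shard.gen = max2(5, 10) = 10
  report.gen = neg(10) = -10
  build.gen = min2(-10, 5) = -10
  parser.gen = max2(5, -10) = 5
  cache.gen = sub(5, 5) = 0

Second demand — change propagation:
  no demanded computation ever read layout.txt, so the edit dirties nothing and nothing runs.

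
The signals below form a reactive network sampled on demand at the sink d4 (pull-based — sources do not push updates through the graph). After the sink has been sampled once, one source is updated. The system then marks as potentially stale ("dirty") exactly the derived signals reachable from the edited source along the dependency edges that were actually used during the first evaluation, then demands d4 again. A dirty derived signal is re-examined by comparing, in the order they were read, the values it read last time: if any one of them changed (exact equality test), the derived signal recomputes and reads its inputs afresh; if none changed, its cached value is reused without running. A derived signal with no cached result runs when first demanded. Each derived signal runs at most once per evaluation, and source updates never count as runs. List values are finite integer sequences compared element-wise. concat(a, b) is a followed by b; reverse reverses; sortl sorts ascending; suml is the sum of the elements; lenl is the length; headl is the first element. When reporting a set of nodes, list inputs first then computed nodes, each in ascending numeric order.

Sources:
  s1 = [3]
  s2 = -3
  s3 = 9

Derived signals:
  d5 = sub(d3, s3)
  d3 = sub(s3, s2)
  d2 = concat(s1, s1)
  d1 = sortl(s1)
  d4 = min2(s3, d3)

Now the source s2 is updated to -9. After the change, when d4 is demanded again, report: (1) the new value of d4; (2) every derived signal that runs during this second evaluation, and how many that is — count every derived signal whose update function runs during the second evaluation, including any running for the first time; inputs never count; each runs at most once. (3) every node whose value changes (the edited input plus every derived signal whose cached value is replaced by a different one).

d4 now evaluates to 9.
Run set: d3, d4 (2 run).
Changed values: s2, d3.

Initial pass — values computed on the first demand:
  d3 = sub(9, -3) = 12
  d4 = min2(9, 12) = 9

Second demand — change propagation:
  d3: re-runs because s2 -3->-9; new result 18.
  d4: re-runs because d3 12->18; new result 9 (unchanged).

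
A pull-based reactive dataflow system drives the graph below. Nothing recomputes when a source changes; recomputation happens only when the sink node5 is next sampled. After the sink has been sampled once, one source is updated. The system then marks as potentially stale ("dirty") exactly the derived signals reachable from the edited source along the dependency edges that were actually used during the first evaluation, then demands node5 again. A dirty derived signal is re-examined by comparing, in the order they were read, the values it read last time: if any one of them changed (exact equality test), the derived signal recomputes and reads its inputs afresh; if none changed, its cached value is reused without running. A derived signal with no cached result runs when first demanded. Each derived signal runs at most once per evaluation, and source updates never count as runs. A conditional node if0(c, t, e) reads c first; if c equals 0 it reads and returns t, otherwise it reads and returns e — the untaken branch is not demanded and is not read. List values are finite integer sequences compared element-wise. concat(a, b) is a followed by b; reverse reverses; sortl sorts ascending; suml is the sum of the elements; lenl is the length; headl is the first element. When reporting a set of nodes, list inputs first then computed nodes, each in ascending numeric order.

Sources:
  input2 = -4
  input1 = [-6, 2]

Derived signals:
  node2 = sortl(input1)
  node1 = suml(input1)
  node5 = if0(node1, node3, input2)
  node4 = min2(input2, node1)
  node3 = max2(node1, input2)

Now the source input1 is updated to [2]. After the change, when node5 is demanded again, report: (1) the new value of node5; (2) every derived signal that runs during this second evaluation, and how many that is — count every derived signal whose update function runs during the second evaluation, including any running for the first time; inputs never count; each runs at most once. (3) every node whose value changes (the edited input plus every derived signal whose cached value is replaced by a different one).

New value of node5: -4.
Derived signals that run: node1, node5 — 2 in total.
Values that change: input1, node1.

First evaluation (everything demanded from the output):
  node1 = suml([-6, 2]) = -4
  node5 = if0(node1=-4 -> else branch input2) = -4

Propagation after the edit:
  node1: runs — input1 [-6, 2]->[2]; result 2.
  node5: runs — node1 -4->2; result -4 (same value as before).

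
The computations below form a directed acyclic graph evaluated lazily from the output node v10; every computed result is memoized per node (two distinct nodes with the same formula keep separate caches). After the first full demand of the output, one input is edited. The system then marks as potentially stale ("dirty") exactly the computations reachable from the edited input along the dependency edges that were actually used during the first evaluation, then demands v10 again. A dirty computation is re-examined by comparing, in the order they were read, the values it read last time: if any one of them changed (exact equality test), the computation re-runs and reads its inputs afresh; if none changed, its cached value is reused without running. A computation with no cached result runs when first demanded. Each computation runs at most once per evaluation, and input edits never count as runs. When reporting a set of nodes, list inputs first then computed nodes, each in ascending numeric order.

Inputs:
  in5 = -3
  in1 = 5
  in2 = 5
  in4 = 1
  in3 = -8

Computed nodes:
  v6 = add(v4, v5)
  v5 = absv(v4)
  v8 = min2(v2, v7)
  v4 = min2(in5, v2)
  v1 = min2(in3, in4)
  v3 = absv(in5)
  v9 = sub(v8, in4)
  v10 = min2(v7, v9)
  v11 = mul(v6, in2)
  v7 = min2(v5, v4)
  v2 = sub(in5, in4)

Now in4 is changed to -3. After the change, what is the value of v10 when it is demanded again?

Demanding v10 again yields -3.

First demand of the output computes:
  v2 = sub(-3, 1) = -4
  v4 = min2(-3, -4) = -4
  v5 = absv(-4) = 4
  v7 = min2(4, -4) = -4
  v8 = min2(-4, -4) = -4
  v9 = sub(-4, 1) = -5
  v10 = min2(-4, -5) = -5

After the edit, cleaning proceeds:
  v2: a read changed (in4 1->-3) — executes, giving 0.
  v4: a read changed (v2 -4->0) — executes, giving -3.
  v5: a read changed (v4 -4->-3) — executes, giving 3.
  v7: a read changed (v5 4->3; v4 -4->-3) — executes, giving -3.
  v8: a read changed (v2 -4->0; v7 -4->-3) — executes, giving -3.
  v9: a read changed (v8 -4->-3; in4 1->-3) — executes, giving 0.
  v10: a read changed (v7 -4->-3; v9 -5->0) — executes, giving -3.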